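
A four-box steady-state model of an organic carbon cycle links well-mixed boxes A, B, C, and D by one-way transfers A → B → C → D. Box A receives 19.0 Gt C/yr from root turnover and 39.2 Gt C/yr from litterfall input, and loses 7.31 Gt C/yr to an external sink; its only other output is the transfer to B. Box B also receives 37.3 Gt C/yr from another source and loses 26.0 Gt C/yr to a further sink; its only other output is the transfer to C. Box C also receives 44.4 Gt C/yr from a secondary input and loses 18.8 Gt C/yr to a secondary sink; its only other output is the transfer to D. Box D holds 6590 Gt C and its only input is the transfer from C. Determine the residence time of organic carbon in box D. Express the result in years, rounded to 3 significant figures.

75.1 yr

Box A: F(A→B) = (19.0 + 39.2) − 7.31 = 50.890 Gt C/yr.
Box B: F(B→C) = (50.890 + 37.3) − 26.0 = 62.190 Gt C/yr.
Box C: F(C→D) = (62.190 + 44.4) − 18.8 = 87.790 Gt C/yr.
Box D throughput = its input = 87.790 Gt C/yr; τ = 6590 / 87.790 = 75.07 yr.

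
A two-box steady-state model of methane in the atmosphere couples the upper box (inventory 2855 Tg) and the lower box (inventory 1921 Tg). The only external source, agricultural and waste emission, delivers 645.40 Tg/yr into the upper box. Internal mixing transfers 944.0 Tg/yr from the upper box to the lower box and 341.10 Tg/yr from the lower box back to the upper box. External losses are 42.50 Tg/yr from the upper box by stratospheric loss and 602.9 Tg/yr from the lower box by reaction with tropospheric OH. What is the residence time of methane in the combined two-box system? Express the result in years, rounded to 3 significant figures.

Treat the two boxes together as one reservoir: the mixing fluxes between them are internal recycling, so τ = ΣM / Σ(external losses).
M_total = 2855 + 1921 = 4776.0 Tg.
ΣF_external_out = 42.50 + 602.9 = 645.40 Tg/yr.
τ = M_total / ΣF_ext = 4776.0 / 645.40 = 7.400 yr.

7.40 yr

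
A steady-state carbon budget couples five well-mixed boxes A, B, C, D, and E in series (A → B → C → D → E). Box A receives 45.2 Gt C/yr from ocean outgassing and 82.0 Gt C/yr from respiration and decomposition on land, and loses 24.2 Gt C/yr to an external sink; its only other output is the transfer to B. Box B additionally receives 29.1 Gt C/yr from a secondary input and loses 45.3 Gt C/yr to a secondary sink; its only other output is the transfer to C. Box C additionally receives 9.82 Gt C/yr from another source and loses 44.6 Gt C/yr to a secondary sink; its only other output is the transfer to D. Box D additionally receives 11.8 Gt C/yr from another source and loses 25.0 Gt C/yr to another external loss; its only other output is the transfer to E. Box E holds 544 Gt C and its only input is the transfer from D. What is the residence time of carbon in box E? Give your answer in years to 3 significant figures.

Box A: F(A→B) = (45.2 + 82.0) − 24.2 = 103.00 Gt C/yr.
Box B: F(B→C) = (103.00 + 29.1) − 45.3 = 86.800 Gt C/yr.
Box C: F(C→D) = (86.800 + 9.82) − 44.6 = 52.020 Gt C/yr.
Box D: F(D→E) = (52.020 + 11.8) − 25.0 = 38.820 Gt C/yr.
Box E throughput = its input = 38.820 Gt C/yr; τ = 544 / 38.820 = 14.01 yr.

14.0 yr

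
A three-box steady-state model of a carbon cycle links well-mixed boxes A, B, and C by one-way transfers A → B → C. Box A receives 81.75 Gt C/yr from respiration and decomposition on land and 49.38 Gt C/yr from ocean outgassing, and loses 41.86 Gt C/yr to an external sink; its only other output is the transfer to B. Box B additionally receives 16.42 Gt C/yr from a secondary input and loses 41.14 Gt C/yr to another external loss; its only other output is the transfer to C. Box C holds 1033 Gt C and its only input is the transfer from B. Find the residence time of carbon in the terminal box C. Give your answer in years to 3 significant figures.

Box A: F(A→B) = (81.75 + 49.38) − 41.86 = 89.270 Gt C/yr.
Box B: F(B→C) = (89.270 + 16.42) − 41.14 = 64.550 Gt C/yr.
Box C throughput = its input = 64.550 Gt C/yr; τ = 1033 / 64.550 = 16.00 yr.

16.0 yr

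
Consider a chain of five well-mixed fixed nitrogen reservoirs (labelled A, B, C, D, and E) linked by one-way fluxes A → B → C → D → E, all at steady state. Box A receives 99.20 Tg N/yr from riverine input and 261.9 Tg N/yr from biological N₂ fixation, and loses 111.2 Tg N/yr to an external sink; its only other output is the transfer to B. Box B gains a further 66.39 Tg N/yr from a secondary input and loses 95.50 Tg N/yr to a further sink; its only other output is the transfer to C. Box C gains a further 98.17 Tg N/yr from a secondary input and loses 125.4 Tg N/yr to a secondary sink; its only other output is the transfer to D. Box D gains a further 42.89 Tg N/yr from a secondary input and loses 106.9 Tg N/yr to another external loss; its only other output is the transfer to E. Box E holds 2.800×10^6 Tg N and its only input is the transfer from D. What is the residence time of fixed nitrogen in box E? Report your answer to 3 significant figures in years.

Box A: F(A→B) = (99.20 + 261.9) − 111.2 = 249.90 Tg N/yr.
Box B: F(B→C) = (249.90 + 66.39) − 95.50 = 220.79 Tg N/yr.
Box C: F(C→D) = (220.79 + 98.17) − 125.4 = 193.56 Tg N/yr.
Box D: F(D→E) = (193.56 + 42.89) − 106.9 = 129.55 Tg N/yr.
Box E throughput = its input = 129.55 Tg N/yr; τ = 2.800×10^6 / 129.55 = 21610 yr.

21600 yr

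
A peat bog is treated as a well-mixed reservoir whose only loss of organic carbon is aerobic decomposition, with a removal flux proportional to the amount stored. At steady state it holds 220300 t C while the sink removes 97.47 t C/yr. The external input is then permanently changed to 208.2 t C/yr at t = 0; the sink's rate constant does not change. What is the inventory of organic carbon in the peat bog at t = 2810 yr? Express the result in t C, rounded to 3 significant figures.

398000 t C

The sink rate constant is k = F₀/M₀ = 97.47/220300 = 0.0004424 yr⁻¹.
Solving dM/dt = F₁ − kM with M(0) = M₀ gives M(t) = F₁/k + (M₀ − F₁/k)·e^(−kt).
F₁/k = 208.2/0.0004424 = 470570 t C; kt = 0.0004424 × 2810 = 1.243, e^(−kt) = 0.2884.
M(2810) = 470570 + (220300 − 470570) × 0.2884 = 470570 − 72190 = 398380 t C.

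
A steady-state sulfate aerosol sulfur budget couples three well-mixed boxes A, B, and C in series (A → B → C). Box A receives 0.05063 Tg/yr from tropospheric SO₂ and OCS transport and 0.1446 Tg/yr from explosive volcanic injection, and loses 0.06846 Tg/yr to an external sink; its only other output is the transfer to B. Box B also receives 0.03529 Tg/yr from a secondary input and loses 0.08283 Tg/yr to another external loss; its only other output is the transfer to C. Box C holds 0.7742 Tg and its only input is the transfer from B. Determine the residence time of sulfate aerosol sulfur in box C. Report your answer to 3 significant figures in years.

Box A: F(A→B) = (0.05063 + 0.1446) − 0.06846 = 0.12677 Tg/yr.
Box B: F(B→C) = (0.12677 + 0.03529) − 0.08283 = 0.079230 Tg/yr.
Box C throughput = its input = 0.079230 Tg/yr; τ = 0.7742 / 0.079230 = 9.772 yr.

9.77 yr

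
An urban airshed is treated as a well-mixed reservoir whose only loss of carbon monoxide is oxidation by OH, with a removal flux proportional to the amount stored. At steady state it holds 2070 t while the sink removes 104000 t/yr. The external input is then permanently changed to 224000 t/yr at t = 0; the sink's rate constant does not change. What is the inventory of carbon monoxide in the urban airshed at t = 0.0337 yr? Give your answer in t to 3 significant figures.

4020 t

Residence time τ = M₀/F₀ = 0.01990 yr. The eventual steady state is M_∞ = M₀·(F₁/F₀) = 2070 × 224000/104000 = 4458.5 t.
The anomaly ΔM(t) = M(t) − M_∞ decays as ΔM₀·e^(−t/τ) with ΔM₀ = 2070 − 4458.5 = −2388 t.
At t = 0.0337 yr, e^(−t/τ) = e^(−1.693) = 0.1839, so ΔM = −439.3 t and M = 4458.5 − 439.3 = 4019.1 t.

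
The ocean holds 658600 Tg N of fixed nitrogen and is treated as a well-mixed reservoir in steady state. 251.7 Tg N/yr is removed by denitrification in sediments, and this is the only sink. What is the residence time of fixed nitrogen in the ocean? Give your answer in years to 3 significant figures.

2620 yr

τ = M / F = 658600 / 251.7 = 2617 yr.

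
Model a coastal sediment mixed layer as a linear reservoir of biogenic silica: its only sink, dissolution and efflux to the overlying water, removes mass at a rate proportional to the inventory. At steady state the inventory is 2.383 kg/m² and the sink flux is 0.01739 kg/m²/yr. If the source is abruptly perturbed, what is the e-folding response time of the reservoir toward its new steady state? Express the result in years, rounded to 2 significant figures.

For a linear reservoir the response time equals the residence time τ = M/F.
τ = 2.383 / 0.01739 = 137.0 yr.

140 yr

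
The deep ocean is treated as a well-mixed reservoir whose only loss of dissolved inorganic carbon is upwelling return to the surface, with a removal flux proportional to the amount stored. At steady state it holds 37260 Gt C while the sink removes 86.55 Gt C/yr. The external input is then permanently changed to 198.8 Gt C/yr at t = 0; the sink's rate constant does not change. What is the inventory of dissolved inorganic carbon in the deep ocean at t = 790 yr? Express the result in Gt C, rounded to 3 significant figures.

77900 Gt C

The sink rate constant is k = F₀/M₀ = 86.55/37260 = 0.002323 yr⁻¹.
Solving dM/dt = F₁ − kM with M(0) = M₀ gives M(t) = F₁/k + (M₀ − F₁/k)·e^(−kt).
F₁/k = 198.8/0.002323 = 85584 Gt C; kt = 0.002323 × 790 = 1.835, e^(−kt) = 0.1596.
M(790) = 85584 + (37260 − 85584) × 0.1596 = 85584 − 7713 = 77871 Gt C.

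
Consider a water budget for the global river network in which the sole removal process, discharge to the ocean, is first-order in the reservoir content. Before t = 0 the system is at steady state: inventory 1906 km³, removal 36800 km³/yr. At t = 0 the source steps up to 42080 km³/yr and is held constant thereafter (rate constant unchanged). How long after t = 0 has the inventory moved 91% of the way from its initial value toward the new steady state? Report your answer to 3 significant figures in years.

0.125 yr

τ = M₀/F₀ = 1906/36800 = 0.05179 yr.
The remaining gap fraction is e^(−t/τ); 91% covered ⇒ e^(−t/τ) = 0.0900.
t = −τ ln(0.0900) = 0.05179 × 2.408 = 0.1247 yr.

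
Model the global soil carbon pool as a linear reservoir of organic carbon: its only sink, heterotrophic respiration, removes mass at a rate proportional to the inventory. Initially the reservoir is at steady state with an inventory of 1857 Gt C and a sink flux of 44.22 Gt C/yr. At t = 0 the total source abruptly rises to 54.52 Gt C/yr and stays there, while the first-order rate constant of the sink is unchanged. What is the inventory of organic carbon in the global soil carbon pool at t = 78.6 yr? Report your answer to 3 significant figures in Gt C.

2220 Gt C

The sink rate constant is k = F₀/M₀ = 44.22/1857 = 0.02381 yr⁻¹.
Solving dM/dt = F₁ − kM with M(0) = M₀ gives M(t) = F₁/k + (M₀ − F₁/k)·e^(−kt).
F₁/k = 54.52/0.02381 = 2289.5 Gt C; kt = 0.02381 × 78.6 = 1.872, e^(−kt) = 0.1539.
M(78.6) = 2289.5 + (1857 − 2289.5) × 0.1539 = 2289.5 − 66.55 = 2223.0 Gt C.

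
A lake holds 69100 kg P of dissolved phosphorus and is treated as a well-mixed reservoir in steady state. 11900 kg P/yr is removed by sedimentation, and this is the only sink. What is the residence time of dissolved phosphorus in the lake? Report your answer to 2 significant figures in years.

τ = M / F = 69100 / 11900 = 5.807 yr.

5.8 yr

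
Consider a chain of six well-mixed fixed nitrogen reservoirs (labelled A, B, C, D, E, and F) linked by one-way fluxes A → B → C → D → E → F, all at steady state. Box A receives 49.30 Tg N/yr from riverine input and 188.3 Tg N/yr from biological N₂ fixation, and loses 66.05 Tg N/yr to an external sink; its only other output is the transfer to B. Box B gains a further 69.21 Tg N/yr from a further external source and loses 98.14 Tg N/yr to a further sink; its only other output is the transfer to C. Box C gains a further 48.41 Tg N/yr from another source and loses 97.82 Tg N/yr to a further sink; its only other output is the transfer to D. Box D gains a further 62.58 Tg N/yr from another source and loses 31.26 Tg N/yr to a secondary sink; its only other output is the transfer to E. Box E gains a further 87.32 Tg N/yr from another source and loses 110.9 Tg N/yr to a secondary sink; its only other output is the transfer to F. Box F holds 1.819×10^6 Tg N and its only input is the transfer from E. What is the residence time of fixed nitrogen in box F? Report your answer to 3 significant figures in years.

18000 yr

Box A: F(A→B) = (49.30 + 188.3) − 66.05 = 171.55 Tg N/yr.
Box B: F(B→C) = (171.55 + 69.21) − 98.14 = 142.62 Tg N/yr.
Box C: F(C→D) = (142.62 + 48.41) − 97.82 = 93.210 Tg N/yr.
Box D: F(D→E) = (93.210 + 62.58) − 31.26 = 124.53 Tg N/yr.
Box E: F(E→F) = (124.53 + 87.32) − 110.9 = 100.95 Tg N/yr.
Box F throughput = its input = 100.95 Tg N/yr; τ = 1.819×10^6 / 100.95 = 18020 yr.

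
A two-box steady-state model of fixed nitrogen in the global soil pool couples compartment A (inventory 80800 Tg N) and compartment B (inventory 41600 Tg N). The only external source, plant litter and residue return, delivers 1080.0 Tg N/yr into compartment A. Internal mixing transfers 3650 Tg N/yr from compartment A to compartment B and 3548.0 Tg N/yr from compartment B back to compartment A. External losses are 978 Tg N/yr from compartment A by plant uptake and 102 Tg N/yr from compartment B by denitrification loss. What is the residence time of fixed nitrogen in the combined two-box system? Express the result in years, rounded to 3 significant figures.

Residence time in the combined system uses the total inventory and the total *external* removal — internal exchanges between the two boxes cancel.
M_total = 80800 + 41600 = 122400 Tg N.
ΣF_external_out = 978 + 102 = 1080.0 Tg N/yr.
τ = M_total / ΣF_ext = 122400 / 1080.0 = 113.3 yr.

113 yr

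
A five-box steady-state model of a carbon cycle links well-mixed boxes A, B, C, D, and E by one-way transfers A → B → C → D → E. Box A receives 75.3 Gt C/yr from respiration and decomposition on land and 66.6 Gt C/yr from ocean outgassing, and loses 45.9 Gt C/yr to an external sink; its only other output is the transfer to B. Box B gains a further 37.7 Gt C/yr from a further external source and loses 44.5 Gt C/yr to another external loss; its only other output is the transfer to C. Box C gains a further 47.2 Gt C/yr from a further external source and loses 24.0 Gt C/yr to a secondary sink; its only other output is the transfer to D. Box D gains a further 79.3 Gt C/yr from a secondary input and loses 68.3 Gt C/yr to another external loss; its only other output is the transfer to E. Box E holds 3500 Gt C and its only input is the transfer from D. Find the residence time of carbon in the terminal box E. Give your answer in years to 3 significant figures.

28.4 yr

Box A: F(A→B) = (75.3 + 66.6) − 45.9 = 96.000 Gt C/yr.
Box B: F(B→C) = (96.000 + 37.7) − 44.5 = 89.200 Gt C/yr.
Box C: F(C→D) = (89.200 + 47.2) − 24.0 = 112.40 Gt C/yr.
Box D: F(D→E) = (112.40 + 79.3) − 68.3 = 123.40 Gt C/yr.
Box E throughput = its input = 123.40 Gt C/yr; τ = 3500 / 123.40 = 28.36 yr.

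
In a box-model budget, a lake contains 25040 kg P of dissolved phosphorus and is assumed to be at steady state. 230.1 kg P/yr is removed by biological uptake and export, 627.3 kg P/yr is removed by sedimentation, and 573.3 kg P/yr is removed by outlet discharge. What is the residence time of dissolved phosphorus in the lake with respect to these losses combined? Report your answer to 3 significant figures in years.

17.5 yr

Total removal = 230.1 + 627.3 + 573.3 = 1430.7 kg P/yr.
τ = M / ΣF_out = 25040 / 1430.7 = 17.50 yr.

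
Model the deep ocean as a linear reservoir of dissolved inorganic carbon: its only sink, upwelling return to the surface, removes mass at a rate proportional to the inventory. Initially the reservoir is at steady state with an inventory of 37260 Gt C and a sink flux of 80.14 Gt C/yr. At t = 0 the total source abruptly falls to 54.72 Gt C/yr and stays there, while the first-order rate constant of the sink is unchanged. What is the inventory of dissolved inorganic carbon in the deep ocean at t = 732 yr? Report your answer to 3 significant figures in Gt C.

The sink rate constant is k = F₀/M₀ = 80.14/37260 = 0.002151 yr⁻¹.
Solving dM/dt = F₁ − kM with M(0) = M₀ gives M(t) = F₁/k + (M₀ − F₁/k)·e^(−kt).
F₁/k = 54.72/0.002151 = 25441 Gt C; kt = 0.002151 × 732 = 1.574, e^(−kt) = 0.2071.
M(732) = 25441 + (37260 − 25441) × 0.2071 = 25441 + 2448 = 27889 Gt C.

27900 Gt C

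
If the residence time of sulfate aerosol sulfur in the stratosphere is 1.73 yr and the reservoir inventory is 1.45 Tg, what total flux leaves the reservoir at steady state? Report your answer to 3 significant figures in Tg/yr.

F = M / τ = 1.45 / 1.73 = 0.8382 Tg/yr.

0.838 Tg/yr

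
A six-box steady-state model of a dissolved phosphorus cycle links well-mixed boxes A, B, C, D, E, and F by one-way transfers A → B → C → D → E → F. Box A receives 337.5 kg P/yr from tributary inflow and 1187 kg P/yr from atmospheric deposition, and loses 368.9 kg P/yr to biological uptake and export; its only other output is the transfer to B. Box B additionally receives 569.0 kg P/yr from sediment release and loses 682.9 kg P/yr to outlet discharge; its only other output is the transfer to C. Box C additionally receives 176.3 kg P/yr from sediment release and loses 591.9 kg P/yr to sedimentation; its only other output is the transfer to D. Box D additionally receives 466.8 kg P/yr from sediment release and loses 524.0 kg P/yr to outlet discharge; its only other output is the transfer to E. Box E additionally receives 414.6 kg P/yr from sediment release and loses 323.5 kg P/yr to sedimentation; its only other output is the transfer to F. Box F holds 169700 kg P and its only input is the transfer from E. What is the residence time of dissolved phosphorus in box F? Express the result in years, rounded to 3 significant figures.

257 yr

Box A: F(A→B) = (337.5 + 1187) − 368.9 = 1155.6 kg P/yr.
Box B: F(B→C) = (1155.6 + 569.0) − 682.9 = 1041.7 kg P/yr.
Box C: F(C→D) = (1041.7 + 176.3) − 591.9 = 626.10 kg P/yr.
Box D: F(D→E) = (626.10 + 466.8) − 524.0 = 568.90 kg P/yr.
Box E: F(E→F) = (568.90 + 414.6) − 323.5 = 660.00 kg P/yr.
Box F throughput = its input = 660.00 kg P/yr; τ = 169700 / 660.00 = 257.1 yr.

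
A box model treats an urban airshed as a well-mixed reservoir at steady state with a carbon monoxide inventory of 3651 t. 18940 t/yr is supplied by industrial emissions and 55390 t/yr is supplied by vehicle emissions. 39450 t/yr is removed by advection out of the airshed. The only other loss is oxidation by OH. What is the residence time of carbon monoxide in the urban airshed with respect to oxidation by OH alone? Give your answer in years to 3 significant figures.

0.105 yr

At steady state ΣF_in = ΣF_out.
ΣF_in = 18940 + 55390 = 74330 t/yr.
Oxidation by OH flux = ΣF_in − (39450) = 74330 − 39450 = 34880 t/yr.
τ = M / F = 3651 / 34880 = 0.1047 yr.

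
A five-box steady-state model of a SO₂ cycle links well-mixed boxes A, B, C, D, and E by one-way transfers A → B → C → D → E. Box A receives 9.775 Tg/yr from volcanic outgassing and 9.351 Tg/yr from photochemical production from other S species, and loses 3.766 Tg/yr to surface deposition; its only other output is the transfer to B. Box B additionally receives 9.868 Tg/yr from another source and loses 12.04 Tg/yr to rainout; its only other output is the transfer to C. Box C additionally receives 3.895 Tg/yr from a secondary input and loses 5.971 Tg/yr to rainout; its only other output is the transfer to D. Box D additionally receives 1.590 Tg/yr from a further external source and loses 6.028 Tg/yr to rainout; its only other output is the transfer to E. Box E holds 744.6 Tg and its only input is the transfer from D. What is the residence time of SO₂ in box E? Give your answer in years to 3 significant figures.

112 yr

Box A: F(A→B) = (9.775 + 9.351) − 3.766 = 15.360 Tg/yr.
Box B: F(B→C) = (15.360 + 9.868) − 12.04 = 13.188 Tg/yr.
Box C: F(C→D) = (13.188 + 3.895) − 5.971 = 11.112 Tg/yr.
Box D: F(D→E) = (11.112 + 1.590) − 6.028 = 6.6740 Tg/yr.
Box E throughput = its input = 6.6740 Tg/yr; τ = 744.6 / 6.6740 = 111.6 yr.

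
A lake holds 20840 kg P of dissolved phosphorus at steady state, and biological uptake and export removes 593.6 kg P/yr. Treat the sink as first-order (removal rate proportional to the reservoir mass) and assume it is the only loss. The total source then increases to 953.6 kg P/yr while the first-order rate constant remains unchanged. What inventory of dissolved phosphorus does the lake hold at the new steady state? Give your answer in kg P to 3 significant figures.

Rate constant k = F/M = 593.6 / 20840 = 0.02848 yr⁻¹.
At the new steady state, source = k·M_new ⇒ M_new = 953.6 / 0.02848 = 33480 kg P.
(Equivalently M_new = M × F_new/F_old = 20840 × 953.6/593.6.)

33500 kg P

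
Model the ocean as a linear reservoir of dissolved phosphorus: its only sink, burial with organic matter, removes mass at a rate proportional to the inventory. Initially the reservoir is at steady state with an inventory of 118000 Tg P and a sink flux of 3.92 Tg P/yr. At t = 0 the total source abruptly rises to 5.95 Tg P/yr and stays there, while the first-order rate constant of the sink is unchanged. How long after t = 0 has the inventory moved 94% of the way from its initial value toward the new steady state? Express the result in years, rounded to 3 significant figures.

τ = M₀/F₀ = 118000/3.92 = 30100 yr.
The remaining gap fraction is e^(−t/τ); 94% covered ⇒ e^(−t/τ) = 0.0600.
t = −τ ln(0.0600) = 30100 × 2.813 = 84690 yr.

84700 yr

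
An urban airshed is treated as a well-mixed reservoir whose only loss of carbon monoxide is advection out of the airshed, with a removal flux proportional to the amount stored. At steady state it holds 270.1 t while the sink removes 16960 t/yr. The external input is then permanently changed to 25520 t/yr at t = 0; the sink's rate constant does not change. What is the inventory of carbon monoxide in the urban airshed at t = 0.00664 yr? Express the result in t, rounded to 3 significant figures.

317 t

Residence time τ = M₀/F₀ = 0.01593 yr. The eventual steady state is M_∞ = M₀·(F₁/F₀) = 270.1 × 25520/16960 = 406.42 t.
The anomaly ΔM(t) = M(t) − M_∞ decays as ΔM₀·e^(−t/τ) with ΔM₀ = 270.1 − 406.42 = −136.3 t.
At t = 0.00664 yr, e^(−t/τ) = e^(−0.4169) = 0.6591, so ΔM = −89.85 t and M = 406.42 − 89.85 = 316.58 t.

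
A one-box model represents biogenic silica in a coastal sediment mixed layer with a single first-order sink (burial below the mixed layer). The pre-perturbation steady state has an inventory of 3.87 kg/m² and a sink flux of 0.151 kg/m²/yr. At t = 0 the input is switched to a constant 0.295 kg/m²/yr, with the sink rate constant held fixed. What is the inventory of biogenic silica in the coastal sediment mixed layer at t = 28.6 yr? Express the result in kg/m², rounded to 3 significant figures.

6.35 kg/m²

The sink rate constant is k = F₀/M₀ = 0.151/3.87 = 0.03902 yr⁻¹.
Solving dM/dt = F₁ − kM with M(0) = M₀ gives M(t) = F₁/k + (M₀ − F₁/k)·e^(−kt).
F₁/k = 0.295/0.03902 = 7.5606 kg/m²; kt = 0.03902 × 28.6 = 1.116, e^(−kt) = 0.3276.
M(28.6) = 7.5606 + (3.87 − 7.5606) × 0.3276 = 7.5606 − 1.209 = 6.3515 kg/m².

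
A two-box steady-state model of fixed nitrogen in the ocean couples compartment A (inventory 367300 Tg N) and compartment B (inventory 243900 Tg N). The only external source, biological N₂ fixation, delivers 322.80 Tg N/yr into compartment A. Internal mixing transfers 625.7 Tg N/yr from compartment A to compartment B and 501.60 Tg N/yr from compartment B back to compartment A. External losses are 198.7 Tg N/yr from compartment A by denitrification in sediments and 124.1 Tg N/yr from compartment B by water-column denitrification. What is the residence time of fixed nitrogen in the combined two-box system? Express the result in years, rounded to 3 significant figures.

1890 yr

Treat the two boxes together as one reservoir: the mixing fluxes between them are internal recycling, so τ = ΣM / Σ(external losses).
M_total = 367300 + 243900 = 611200 Tg N.
ΣF_external_out = 198.7 + 124.1 = 322.80 Tg N/yr.
τ = M_total / ΣF_ext = 611200 / 322.80 = 1893 yr.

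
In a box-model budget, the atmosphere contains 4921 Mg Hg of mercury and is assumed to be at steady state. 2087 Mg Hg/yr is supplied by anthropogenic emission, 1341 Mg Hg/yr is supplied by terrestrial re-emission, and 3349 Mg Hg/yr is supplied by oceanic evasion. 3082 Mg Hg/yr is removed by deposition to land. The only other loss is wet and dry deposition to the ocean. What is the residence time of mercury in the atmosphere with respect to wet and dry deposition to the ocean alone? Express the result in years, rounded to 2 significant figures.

1.3 yr

At steady state ΣF_in = ΣF_out.
ΣF_in = 2087 + 1341 + 3349 = 6777.0 Mg Hg/yr.
Wet and dry deposition to the ocean flux = ΣF_in − (3082) = 6777.0 − 3082 = 3695 Mg Hg/yr.
τ = M / F = 4921 / 3695 = 1.332 yr.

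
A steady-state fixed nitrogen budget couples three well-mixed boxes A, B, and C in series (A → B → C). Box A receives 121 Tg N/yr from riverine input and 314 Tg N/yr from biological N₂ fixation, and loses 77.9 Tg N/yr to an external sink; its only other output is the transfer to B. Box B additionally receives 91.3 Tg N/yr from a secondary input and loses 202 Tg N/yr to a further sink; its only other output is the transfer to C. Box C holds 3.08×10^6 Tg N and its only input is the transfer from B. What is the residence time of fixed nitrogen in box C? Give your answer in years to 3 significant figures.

12500 yr

Box A: F(A→B) = (121 + 314) − 77.9 = 357.10 Tg N/yr.
Box B: F(B→C) = (357.10 + 91.3) − 202 = 246.40 Tg N/yr.
Box C throughput = its input = 246.40 Tg N/yr; τ = 3.08×10^6 / 246.40 = 12500 yr.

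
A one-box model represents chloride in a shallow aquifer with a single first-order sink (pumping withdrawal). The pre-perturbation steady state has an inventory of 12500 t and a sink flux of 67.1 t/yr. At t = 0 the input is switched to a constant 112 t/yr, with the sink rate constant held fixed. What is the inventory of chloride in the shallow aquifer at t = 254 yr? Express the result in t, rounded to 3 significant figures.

τ = M₀/F₀ = 12500/67.1 = 186.3 yr; rate constant k = 1/τ.
New steady state M_∞ = F₁/k = F₁·τ = 112 × 186.3 = 20864 t.
M(t) = M_∞ + (M₀ − M_∞)·e^(−t/τ); t/τ = 254/186.3 = 1.363, so e^(−t/τ) = 0.2558.
M(t) = 20864 − 8364 × 0.2558 = 18725 t.

18700 t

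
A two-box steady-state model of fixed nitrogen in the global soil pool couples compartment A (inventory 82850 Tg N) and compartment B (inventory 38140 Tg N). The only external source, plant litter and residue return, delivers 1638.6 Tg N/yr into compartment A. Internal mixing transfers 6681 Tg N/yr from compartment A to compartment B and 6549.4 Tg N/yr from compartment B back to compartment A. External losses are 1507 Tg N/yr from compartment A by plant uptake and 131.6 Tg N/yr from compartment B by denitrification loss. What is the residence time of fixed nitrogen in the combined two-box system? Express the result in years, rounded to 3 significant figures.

Treat the two boxes together as one reservoir: the mixing fluxes between them are internal recycling, so τ = ΣM / Σ(external losses).
M_total = 82850 + 38140 = 120990 Tg N.
ΣF_external_out = 1507 + 131.6 = 1638.6 Tg N/yr.
τ = M_total / ΣF_ext = 120990 / 1638.6 = 73.84 yr.

73.8 yr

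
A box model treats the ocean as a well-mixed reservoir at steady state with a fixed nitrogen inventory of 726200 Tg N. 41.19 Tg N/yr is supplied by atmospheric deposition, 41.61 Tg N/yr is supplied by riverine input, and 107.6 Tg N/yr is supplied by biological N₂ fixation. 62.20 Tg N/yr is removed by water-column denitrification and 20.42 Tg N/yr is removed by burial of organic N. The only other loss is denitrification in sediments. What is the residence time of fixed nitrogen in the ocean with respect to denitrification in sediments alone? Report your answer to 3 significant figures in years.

At steady state ΣF_in = ΣF_out.
ΣF_in = 41.19 + 41.61 + 107.6 = 190.40 Tg N/yr.
Denitrification in sediments flux = ΣF_in − (62.20 + 20.42) = 190.40 − 82.62 = 107.8 Tg N/yr.
τ = M / F = 726200 / 107.8 = 6738 yr.

6740 yr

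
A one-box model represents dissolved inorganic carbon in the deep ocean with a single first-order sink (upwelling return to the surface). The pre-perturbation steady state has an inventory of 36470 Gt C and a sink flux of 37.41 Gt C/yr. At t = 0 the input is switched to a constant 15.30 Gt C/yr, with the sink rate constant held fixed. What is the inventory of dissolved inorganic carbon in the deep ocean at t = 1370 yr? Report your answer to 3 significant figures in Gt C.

20200 Gt C

τ = M₀/F₀ = 36470/37.41 = 974.9 yr; rate constant k = 1/τ.
New steady state M_∞ = F₁/k = F₁·τ = 15.30 × 974.9 = 14916 Gt C.
M(t) = M_∞ + (M₀ − M_∞)·e^(−t/τ); t/τ = 1370/974.9 = 1.405, so e^(−t/τ) = 0.2453.
M(t) = 14916 + 21550 × 0.2453 = 20203 Gt C.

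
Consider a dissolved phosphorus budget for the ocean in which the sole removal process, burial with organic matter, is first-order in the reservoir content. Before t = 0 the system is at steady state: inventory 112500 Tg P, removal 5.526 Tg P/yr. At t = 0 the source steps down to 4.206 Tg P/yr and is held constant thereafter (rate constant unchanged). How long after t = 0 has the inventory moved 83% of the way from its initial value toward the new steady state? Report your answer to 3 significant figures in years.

τ = M₀/F₀ = 112500/5.526 = 20360 yr.
The remaining gap fraction is e^(−t/τ); 83% covered ⇒ e^(−t/τ) = 0.170.
t = −τ ln(0.170) = 20360 × 1.772 = 36070 yr.

36100 yr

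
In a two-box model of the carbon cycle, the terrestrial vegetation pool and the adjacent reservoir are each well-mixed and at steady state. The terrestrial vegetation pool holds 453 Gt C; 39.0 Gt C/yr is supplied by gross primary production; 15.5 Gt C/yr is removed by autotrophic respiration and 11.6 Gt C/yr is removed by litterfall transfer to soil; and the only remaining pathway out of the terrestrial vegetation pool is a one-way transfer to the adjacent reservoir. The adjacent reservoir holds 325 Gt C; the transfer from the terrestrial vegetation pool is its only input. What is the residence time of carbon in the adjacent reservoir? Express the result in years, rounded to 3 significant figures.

27.3 yr

Balance the terrestrial vegetation pool: ΣF_in = 39.000 Gt C/yr.
Transfer to the adjacent reservoir = ΣF_in − (15.5 + 11.6) = 11.900 Gt C/yr.
At steady state the output of the adjacent reservoir equals its input, 11.900 Gt C/yr.
τ = M / F = 325 / 11.900 = 27.31 yr.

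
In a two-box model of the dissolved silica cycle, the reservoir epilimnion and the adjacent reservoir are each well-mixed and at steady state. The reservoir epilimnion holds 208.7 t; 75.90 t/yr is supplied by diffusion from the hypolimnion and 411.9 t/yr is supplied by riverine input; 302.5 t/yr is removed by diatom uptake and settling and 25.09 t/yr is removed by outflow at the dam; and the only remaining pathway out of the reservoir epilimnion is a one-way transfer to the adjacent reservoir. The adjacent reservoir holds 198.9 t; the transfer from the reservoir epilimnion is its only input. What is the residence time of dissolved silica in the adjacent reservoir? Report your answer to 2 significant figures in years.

Balance the reservoir epilimnion: ΣF_in = 75.90 + 411.9 = 487.80 t/yr.
Transfer to the adjacent reservoir = ΣF_in − (302.5 + 25.09) = 160.21 t/yr.
At steady state the output of the adjacent reservoir equals its input, 160.21 t/yr.
τ = M / F = 198.9 / 160.21 = 1.241 yr.

1.2 yr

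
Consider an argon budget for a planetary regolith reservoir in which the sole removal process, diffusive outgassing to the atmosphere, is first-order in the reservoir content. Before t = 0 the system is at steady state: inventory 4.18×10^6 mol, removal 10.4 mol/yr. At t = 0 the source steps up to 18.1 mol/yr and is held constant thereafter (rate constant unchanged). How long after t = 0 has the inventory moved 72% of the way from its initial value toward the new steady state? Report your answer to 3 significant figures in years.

512000 yr

τ = M₀/F₀ = 4.18×10^6/10.4 = 401900 yr.
The remaining gap fraction is e^(−t/τ); 72% covered ⇒ e^(−t/τ) = 0.280.
t = −τ ln(0.280) = 401900 × 1.273 = 511600 yr.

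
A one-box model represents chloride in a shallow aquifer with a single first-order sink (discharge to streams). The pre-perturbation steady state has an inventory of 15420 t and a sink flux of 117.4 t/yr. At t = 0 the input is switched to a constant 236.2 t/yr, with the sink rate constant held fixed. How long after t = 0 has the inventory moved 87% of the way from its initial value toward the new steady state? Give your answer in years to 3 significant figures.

268 yr

τ = M₀/F₀ = 15420/117.4 = 131.3 yr.
The remaining gap fraction is e^(−t/τ); 87% covered ⇒ e^(−t/τ) = 0.130.
t = −τ ln(0.130) = 131.3 × 2.040 = 268.0 yr.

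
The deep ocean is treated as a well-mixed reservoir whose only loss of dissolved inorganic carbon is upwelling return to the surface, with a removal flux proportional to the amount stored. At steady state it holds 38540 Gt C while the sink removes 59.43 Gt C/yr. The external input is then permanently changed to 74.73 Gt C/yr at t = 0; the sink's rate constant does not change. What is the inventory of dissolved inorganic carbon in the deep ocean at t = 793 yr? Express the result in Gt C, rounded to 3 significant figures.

τ = M₀/F₀ = 38540/59.43 = 648.5 yr; rate constant k = 1/τ.
New steady state M_∞ = F₁/k = F₁·τ = 74.73 × 648.5 = 48462 Gt C.
M(t) = M_∞ + (M₀ − M_∞)·e^(−t/τ); t/τ = 793/648.5 = 1.223, so e^(−t/τ) = 0.2944.
M(t) = 48462 − 9922 × 0.2944 = 45541 Gt C.

45500 Gt C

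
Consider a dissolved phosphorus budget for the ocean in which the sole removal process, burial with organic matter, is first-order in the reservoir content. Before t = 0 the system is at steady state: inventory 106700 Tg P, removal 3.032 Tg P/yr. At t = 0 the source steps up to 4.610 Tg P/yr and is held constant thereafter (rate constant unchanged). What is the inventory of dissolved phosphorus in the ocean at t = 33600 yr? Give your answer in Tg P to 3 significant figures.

141000 Tg P

τ = M₀/F₀ = 106700/3.032 = 35190 yr; rate constant k = 1/τ.
New steady state M_∞ = F₁/k = F₁·τ = 4.610 × 35190 = 162230 Tg P.
M(t) = M_∞ + (M₀ − M_∞)·e^(−t/τ); t/τ = 33600/35190 = 0.9548, so e^(−t/τ) = 0.3849.
M(t) = 162230 − 55530 × 0.3849 = 140860 Tg P.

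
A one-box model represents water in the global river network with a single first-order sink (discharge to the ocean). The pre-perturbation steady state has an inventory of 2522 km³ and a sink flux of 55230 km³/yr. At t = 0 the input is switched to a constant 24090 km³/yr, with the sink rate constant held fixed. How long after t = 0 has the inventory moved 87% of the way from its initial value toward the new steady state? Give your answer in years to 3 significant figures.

τ = M₀/F₀ = 2522/55230 = 0.04566 yr.
The remaining gap fraction is e^(−t/τ); 87% covered ⇒ e^(−t/τ) = 0.130.
t = −τ ln(0.130) = 0.04566 × 2.040 = 0.09316 yr.

0.0932 yr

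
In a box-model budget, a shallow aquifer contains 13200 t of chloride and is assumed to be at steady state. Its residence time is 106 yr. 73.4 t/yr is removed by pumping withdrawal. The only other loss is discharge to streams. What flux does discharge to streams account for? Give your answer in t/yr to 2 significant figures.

51 t/yr

Total removal F = M/τ = 13200 / 106 = 124.5 t/yr.
Discharge to streams = F − (73.4) = 124.5 − 73.40 = 51.13 t/yr.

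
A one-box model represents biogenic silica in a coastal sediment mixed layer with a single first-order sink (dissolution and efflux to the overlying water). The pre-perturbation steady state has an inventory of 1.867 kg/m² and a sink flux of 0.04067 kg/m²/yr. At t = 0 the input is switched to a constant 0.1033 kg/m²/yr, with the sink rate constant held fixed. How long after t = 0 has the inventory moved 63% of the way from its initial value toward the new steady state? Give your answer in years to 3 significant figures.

45.6 yr

τ = M₀/F₀ = 1.867/0.04067 = 45.91 yr.
The remaining gap fraction is e^(−t/τ); 63% covered ⇒ e^(−t/τ) = 0.370.
t = −τ ln(0.370) = 45.91 × 0.9943 = 45.64 yr.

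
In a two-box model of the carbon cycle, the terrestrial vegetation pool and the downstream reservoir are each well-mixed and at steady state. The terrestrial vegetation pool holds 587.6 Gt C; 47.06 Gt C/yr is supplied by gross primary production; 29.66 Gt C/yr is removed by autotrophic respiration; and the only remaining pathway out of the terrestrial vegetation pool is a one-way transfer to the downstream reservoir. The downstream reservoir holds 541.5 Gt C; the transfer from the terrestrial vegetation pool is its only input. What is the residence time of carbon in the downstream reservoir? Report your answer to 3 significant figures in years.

31.1 yr

Balance the terrestrial vegetation pool: ΣF_in = 47.060 Gt C/yr.
Transfer to the downstream reservoir = ΣF_in − (29.66) = 17.400 Gt C/yr.
At steady state the output of the downstream reservoir equals its input, 17.400 Gt C/yr.
τ = M / F = 541.5 / 17.400 = 31.12 yr.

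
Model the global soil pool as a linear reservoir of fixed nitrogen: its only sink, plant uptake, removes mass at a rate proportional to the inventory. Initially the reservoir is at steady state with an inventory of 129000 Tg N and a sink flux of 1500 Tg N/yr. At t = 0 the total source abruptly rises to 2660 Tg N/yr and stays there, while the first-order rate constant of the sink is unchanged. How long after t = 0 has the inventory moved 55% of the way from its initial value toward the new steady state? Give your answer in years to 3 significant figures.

τ = M₀/F₀ = 129000/1500 = 86.00 yr.
The remaining gap fraction is e^(−t/τ); 55% covered ⇒ e^(−t/τ) = 0.450.
t = −τ ln(0.450) = 86.00 × 0.7985 = 68.67 yr.

68.7 yr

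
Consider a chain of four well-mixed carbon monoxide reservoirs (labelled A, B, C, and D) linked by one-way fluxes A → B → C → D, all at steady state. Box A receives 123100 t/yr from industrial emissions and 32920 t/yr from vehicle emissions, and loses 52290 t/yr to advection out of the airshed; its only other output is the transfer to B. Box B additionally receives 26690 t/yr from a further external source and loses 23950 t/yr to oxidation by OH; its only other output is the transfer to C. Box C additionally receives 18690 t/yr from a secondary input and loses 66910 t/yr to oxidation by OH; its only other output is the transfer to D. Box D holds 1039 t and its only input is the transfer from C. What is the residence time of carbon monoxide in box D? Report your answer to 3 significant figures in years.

0.0178 yr

Box A: F(A→B) = (123100 + 32920) − 52290 = 103730 t/yr.
Box B: F(B→C) = (103730 + 26690) − 23950 = 106470 t/yr.
Box C: F(C→D) = (106470 + 18690) − 66910 = 58250 t/yr.
Box D throughput = its input = 58250 t/yr; τ = 1039 / 58250 = 0.01784 yr.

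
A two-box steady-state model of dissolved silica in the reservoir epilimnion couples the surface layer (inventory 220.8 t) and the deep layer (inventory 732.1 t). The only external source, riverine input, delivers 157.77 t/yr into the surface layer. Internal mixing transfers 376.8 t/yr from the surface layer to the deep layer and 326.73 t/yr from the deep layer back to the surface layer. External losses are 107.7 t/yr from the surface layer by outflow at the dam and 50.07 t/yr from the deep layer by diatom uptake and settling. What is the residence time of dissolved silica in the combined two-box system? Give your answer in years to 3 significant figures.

6.04 yr

Residence time in the combined system uses the total inventory and the total *external* removal — internal exchanges between the two boxes cancel.
M_total = 220.8 + 732.1 = 952.90 t.
ΣF_external_out = 107.7 + 50.07 = 157.77 t/yr.
τ = M_total / ΣF_ext = 952.90 / 157.77 = 6.040 yr.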